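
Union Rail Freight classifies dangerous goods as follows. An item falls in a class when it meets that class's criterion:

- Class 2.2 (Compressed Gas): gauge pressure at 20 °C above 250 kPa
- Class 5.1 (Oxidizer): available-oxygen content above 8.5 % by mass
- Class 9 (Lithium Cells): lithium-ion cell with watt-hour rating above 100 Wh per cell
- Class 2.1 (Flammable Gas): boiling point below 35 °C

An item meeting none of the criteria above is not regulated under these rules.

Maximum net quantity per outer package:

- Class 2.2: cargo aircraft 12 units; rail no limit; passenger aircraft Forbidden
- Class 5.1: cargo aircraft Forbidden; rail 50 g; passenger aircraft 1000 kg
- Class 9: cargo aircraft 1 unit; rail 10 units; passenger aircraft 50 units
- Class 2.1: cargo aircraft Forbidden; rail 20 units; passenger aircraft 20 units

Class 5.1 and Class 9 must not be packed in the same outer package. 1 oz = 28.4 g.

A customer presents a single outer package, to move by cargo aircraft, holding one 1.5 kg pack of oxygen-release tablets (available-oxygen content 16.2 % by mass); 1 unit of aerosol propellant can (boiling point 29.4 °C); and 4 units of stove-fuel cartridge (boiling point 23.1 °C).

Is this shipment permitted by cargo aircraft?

Available-oxygen content 16.2 % by mass meets the Class 5.1 criterion (Oxidizer), so the oxygen-release tablets are Class 5.1.
Aerosol propellant can: boiling point 29.4 °C < 35 °C → Class 2.1 (Flammable Gas).
With boiling point 23.1 °C (< 35 °C), the stove-fuel cartridge falls in Class 2.1.
Total Class 2.1: 1 unit + 4 units = 5 units.
By cargo aircraft, Class 2.1 is Forbidden regardless of quantity.
Class 5.1 quantity: 1.5 kg.
By cargo aircraft, Class 5.1 is Forbidden regardless of quantity.
The segregation rule (Class 5.1 with Class 9) does not apply to Class 2.1 with Class 5.1.

No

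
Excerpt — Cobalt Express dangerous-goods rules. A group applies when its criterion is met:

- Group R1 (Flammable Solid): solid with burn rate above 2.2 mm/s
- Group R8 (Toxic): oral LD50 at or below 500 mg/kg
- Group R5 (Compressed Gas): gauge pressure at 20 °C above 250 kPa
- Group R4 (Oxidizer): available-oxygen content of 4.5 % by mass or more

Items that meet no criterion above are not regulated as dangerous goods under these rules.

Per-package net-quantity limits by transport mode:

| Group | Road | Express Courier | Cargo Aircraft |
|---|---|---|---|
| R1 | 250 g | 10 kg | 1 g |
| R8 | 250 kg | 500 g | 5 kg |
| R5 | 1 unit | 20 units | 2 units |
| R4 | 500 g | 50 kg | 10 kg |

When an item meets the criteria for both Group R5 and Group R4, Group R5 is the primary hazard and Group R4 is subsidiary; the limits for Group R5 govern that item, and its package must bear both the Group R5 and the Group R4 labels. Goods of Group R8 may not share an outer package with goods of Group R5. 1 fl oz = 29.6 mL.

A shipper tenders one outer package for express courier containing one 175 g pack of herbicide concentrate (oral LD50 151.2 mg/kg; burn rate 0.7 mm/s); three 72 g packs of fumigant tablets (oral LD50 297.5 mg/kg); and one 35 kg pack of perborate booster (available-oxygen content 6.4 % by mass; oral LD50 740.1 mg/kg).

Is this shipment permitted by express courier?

Herbicide concentrate: oral LD50 151.2 mg/kg ≤ 500 mg/kg → Group R8 (Toxic).
Fumigant tablets: oral LD50 297.5 mg/kg ≤ 500 mg/kg → Group R8 (Toxic).
Available-oxygen content 6.4 % by mass meets the Group R4 criterion (Oxidizer), so the perborate booster is Group R4.
Group R8 net quantity: 175 g + (three 72 g packs = 216 g) = 391 g.
That is within the Group R8 express courier limit of 500 g.
Group R4 quantity: 35 kg.
That is within the Group R4 express courier limit of 50 kg.
The segregation rule (Group R8 with Group R5) does not apply to Group R8 with Group R4.
Every hazard group is within its express courier limit and no segregation rule is violated.

Yes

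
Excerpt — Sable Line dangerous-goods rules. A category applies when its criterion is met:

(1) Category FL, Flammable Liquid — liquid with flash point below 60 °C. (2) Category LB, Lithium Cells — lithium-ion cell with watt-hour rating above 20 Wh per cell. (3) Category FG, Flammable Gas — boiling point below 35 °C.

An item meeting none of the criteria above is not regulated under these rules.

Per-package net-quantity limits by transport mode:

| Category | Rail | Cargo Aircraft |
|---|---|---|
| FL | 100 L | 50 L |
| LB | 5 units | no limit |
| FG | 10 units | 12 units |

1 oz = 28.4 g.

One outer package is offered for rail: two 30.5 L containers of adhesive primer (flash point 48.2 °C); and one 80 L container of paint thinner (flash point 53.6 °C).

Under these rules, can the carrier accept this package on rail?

No

Adhesive primer: flash point 48.2 °C < 60 °C → Category FL (Flammable Liquid).
With flash point 53.6 °C (< 60 °C), the paint thinner falls in Category FL.
Total Category FL: (two 30.5 L containers = 61 L) + 80 L = 141 L.
141 L > 100 L (rail limit, Category FL) — over the limit.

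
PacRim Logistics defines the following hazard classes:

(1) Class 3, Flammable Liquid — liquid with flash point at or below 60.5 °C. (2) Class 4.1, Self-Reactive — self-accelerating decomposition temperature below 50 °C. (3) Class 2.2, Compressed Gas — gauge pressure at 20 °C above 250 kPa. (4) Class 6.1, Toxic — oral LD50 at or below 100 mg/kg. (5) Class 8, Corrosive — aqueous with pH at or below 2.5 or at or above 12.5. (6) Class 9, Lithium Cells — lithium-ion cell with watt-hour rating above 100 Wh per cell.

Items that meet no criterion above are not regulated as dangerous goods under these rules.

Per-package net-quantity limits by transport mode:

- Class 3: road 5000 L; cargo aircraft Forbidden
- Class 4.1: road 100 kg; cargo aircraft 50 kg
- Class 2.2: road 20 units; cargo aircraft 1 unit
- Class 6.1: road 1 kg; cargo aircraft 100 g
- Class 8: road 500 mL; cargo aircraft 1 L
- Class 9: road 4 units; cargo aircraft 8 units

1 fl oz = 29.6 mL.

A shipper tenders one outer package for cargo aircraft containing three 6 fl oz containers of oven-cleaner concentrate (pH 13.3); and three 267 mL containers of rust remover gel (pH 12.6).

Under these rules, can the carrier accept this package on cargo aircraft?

With pH 13.3 (≥ 12.5), the oven-cleaner concentrate falls in Class 8.
The rust remover gel has pH 12.6, which is ≥ 12.5, so it is Class 8 (Corrosive).
Total Class 8: (three 6 fl oz containers = 532.8 mL) + (three 267 mL containers = 801 mL) = 1333.8 mL.
That exceeds the Class 8 cargo aircraft limit of 1 L.

No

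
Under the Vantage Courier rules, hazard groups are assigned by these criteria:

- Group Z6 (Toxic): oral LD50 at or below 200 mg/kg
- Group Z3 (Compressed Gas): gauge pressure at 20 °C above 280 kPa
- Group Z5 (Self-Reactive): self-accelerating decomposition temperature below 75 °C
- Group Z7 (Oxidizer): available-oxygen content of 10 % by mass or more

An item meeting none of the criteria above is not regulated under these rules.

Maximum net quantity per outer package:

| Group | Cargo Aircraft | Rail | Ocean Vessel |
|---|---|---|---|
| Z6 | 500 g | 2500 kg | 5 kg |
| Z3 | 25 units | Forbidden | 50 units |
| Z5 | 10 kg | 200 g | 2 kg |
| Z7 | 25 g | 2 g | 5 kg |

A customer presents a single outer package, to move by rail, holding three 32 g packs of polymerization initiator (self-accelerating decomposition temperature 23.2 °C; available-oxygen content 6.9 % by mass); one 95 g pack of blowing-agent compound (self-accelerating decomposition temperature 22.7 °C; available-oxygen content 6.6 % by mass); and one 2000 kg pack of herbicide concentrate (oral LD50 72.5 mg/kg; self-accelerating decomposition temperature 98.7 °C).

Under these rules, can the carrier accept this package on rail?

Yes

Self-accelerating decomposition temperature 23.2 °C meets the Group Z5 criterion (Self-Reactive), so the polymerization initiator is Group Z5.
Blowing-agent compound: self-accelerating decomposition temperature 22.7 °C < 75 °C → Group Z5 (Self-Reactive).
Oral LD50 72.5 mg/kg meets the Group Z6 criterion (Toxic), so the herbicide concentrate is Group Z6.
Total Group Z5: (three 32 g packs = 96 g) + 95 g = 191 g.
That is within the Group Z5 rail limit of 200 g.
Group Z6 quantity: 2000 kg.
2000 kg ≤ 2500 kg (rail limit, Group Z6) — within limit.
Every hazard group is within its rail limit and no segregation rule is violated.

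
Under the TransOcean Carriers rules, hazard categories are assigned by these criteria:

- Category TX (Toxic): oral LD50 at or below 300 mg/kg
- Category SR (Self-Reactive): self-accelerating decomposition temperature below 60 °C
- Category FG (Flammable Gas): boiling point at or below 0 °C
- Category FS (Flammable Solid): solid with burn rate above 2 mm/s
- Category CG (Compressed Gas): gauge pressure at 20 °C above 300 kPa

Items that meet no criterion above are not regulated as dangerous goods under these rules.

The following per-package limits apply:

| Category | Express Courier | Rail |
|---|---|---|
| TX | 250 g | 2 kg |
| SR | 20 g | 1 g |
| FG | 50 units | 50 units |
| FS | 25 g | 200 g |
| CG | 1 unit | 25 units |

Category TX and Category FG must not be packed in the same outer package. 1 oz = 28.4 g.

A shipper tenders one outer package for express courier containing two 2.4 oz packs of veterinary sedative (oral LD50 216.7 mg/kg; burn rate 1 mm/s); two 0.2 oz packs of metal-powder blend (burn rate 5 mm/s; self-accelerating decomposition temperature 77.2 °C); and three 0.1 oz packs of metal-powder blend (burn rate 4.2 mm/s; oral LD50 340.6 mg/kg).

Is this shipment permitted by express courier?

With oral LD50 216.7 mg/kg (≤ 300 mg/kg), the veterinary sedative falls in Category TX.
With burn rate 5 mm/s (> 2 mm/s), the metal-powder blend falls in Category FS.
Metal-powder blend: burn rate 4.2 mm/s > 2 mm/s → Category FS (Flammable Solid).
Category TX quantity: two 2.4 oz packs = 136.32 g.
136.32 g ≤ 250 g (express courier limit, Category TX) — within limit.
Total Category FS: (two 0.2 oz packs = 11.36 g) + (three 0.1 oz packs = 8.52 g) = 19.88 g.
That is within the Category FS express courier limit of 25 g.
The segregation rule (Category TX with Category FG) does not apply to Category TX with Category FS.
Every hazard category is within its express courier limit and no segregation rule is violated.

Yes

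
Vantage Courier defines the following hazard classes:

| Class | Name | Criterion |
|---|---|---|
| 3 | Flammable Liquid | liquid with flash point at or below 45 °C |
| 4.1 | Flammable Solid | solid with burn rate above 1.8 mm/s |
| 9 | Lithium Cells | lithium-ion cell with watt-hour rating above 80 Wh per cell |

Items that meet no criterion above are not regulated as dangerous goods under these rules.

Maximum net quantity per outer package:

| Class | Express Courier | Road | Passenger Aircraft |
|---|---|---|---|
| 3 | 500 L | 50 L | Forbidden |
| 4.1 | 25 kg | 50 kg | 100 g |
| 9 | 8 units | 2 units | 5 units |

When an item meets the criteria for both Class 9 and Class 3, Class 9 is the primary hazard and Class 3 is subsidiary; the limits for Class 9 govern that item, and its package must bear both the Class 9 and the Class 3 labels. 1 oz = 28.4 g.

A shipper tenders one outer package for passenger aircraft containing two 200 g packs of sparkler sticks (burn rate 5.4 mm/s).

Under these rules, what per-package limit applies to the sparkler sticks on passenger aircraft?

Sparkler sticks: burn rate 5.4 mm/s > 1.8 mm/s → Class 4.1 (Flammable Solid).
The passenger aircraft limit for Class 4.1 is 100 g.

100 g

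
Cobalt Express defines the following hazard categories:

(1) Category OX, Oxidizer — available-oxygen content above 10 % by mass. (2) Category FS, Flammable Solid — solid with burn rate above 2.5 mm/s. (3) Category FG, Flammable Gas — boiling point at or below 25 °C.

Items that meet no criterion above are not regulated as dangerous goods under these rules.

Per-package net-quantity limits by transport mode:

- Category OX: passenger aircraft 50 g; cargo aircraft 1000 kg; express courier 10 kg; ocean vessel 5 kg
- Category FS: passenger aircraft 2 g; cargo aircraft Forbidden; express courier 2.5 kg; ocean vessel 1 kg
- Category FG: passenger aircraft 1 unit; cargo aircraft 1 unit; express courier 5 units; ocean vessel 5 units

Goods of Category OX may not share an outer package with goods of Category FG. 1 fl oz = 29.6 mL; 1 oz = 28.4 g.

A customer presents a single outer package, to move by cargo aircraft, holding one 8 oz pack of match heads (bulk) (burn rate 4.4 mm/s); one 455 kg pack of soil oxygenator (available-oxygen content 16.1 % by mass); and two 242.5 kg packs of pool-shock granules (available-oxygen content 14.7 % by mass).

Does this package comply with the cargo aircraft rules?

No

The match heads (bulk) have burn rate 4.4 mm/s, which is > 2.5 mm/s, so they are Category FS (Flammable Solid).
With available-oxygen content 16.1 % by mass (> 10 % by mass), the soil oxygenator falls in Category OX.
The pool-shock granules have available-oxygen content 14.7 % by mass, which is > 10 % by mass, so they are Category OX (Oxidizer).
Total Category OX: 455 kg + (two 242.5 kg packs = 485 kg) = 940 kg.
940 kg ≤ 1000 kg (cargo aircraft limit, Category OX) — within limit.
Category FS quantity: one 8 oz pack = 227.2 g.
By cargo aircraft, Category FS is Forbidden regardless of quantity.
The segregation rule (Category OX with Category FG) does not apply to Category OX with Category FS.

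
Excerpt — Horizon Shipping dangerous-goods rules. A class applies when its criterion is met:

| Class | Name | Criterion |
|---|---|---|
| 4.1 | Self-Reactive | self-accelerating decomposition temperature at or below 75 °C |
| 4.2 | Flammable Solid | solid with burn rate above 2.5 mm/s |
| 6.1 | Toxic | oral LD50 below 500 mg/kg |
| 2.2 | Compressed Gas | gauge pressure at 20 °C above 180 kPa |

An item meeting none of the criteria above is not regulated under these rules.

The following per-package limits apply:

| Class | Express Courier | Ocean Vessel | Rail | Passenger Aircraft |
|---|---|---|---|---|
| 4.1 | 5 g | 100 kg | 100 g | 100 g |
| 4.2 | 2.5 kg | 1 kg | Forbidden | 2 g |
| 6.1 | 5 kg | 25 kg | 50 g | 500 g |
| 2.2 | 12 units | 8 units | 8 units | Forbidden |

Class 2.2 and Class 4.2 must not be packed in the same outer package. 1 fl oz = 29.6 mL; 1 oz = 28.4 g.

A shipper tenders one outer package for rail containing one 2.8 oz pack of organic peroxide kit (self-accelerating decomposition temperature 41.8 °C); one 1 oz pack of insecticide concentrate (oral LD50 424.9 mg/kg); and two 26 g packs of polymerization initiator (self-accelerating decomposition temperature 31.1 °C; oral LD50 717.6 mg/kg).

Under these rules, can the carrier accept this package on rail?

Organic peroxide kit: self-accelerating decomposition temperature 41.8 °C ≤ 75 °C → Class 4.1 (Self-Reactive).
The insecticide concentrate has oral LD50 424.9 mg/kg, which is < 500 mg/kg, so it is Class 6.1 (Toxic).
Self-accelerating decomposition temperature 31.1 °C meets the Class 4.1 criterion (Self-Reactive), so the polymerization initiator is Class 4.1.
Class 6.1 quantity: one 1 oz pack = 28.4 g.
28.4 g ≤ 50 g (rail limit, Class 6.1) — within limit.
Total Class 4.1: (one 2.8 oz pack = 79.52 g) + (two 26 g packs = 52 g) = 131.52 g.
131.52 g > 100 g (rail limit, Class 4.1) — over the limit.
The segregation rule (Class 2.2 with Class 4.2) does not apply to Class 6.1 with Class 4.1.

No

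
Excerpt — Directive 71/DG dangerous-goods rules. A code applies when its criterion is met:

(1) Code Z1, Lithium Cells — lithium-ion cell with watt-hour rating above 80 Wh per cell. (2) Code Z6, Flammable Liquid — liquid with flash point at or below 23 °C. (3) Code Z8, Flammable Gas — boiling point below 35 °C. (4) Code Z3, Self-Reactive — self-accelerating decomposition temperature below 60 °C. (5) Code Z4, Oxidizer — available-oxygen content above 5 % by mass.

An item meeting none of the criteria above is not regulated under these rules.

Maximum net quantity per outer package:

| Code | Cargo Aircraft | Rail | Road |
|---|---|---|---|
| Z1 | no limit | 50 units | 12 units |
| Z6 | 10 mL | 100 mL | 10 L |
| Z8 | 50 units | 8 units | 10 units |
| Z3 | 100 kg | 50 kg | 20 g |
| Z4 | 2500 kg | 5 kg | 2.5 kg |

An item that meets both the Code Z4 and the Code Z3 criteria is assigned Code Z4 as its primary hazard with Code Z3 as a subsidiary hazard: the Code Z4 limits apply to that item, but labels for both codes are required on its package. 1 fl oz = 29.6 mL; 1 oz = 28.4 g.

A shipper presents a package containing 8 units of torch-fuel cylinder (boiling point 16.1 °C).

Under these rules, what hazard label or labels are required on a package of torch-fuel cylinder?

Code Z8

Boiling point 16.1 °C meets the Code Z8 criterion (Flammable Gas), so the torch-fuel cylinder is Code Z8.
Only the Code Z8 label is required.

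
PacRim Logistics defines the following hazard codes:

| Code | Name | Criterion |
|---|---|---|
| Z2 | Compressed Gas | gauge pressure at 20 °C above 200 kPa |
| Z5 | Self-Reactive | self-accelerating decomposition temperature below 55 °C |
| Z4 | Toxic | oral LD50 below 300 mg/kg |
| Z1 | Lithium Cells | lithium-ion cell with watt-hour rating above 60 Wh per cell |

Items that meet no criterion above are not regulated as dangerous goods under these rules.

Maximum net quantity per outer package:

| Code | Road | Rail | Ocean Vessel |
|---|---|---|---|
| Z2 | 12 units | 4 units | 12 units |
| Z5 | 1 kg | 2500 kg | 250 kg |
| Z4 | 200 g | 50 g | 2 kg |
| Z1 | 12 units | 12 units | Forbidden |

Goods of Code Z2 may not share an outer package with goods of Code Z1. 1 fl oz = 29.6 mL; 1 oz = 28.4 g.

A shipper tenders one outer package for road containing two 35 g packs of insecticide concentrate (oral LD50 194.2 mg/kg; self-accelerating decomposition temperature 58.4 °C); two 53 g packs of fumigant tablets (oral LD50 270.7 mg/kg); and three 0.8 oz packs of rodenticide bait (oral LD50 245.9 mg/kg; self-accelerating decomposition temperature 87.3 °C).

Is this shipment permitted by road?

The insecticide concentrate has oral LD50 194.2 mg/kg, which is < 300 mg/kg, so it is Code Z4 (Toxic).
The fumigant tablets have oral LD50 270.7 mg/kg, which is < 300 mg/kg, so they are Code Z4 (Toxic).
The rodenticide bait has oral LD50 245.9 mg/kg, which is < 300 mg/kg, so it is Code Z4 (Toxic).
Total Code Z4: (two 35 g packs = 70 g) + (two 53 g packs = 106 g) + (three 0.8 oz packs = 68.16 g) = 244.16 g.
244.16 g > 200 g (road limit, Code Z4) — over the limit.

No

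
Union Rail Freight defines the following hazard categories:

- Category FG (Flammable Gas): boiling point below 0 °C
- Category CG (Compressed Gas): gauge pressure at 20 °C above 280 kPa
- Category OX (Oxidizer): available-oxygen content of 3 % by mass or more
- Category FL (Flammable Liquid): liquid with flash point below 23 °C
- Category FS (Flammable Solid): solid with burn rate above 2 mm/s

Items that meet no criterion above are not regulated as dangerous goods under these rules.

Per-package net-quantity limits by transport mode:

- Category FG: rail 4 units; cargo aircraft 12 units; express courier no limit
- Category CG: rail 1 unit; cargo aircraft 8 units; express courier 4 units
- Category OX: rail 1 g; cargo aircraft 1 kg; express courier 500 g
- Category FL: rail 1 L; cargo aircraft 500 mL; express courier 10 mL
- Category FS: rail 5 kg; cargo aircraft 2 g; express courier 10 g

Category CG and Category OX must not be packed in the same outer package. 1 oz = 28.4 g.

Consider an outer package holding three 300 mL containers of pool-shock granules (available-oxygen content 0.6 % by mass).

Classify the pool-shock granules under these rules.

Not regulated

available-oxygen content 0.6 % by mass is not above 3 % by mass, so Category OX does not apply.
No criterion is met, so the item is not regulated.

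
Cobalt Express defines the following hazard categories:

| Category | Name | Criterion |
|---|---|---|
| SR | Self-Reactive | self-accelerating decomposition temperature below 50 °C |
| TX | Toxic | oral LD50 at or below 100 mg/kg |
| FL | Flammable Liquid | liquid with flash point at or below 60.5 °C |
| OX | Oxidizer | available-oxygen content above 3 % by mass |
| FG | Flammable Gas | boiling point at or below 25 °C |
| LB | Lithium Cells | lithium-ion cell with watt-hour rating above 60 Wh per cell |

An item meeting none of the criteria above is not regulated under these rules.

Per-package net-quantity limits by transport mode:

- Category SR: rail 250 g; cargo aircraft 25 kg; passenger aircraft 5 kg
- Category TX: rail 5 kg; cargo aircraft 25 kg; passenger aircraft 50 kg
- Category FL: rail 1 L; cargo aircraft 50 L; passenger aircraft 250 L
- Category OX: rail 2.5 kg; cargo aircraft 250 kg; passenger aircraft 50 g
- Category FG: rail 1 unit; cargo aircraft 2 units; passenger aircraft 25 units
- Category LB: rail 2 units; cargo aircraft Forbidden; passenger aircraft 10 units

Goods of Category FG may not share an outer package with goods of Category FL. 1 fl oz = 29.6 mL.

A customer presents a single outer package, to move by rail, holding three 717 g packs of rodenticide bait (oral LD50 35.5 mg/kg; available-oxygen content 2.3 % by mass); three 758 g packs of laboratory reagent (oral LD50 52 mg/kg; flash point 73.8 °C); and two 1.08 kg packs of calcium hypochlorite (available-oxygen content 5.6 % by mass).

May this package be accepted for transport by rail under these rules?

Yes

With oral LD50 35.5 mg/kg (≤ 100 mg/kg), the rodenticide bait falls in Category TX.
The laboratory reagent has oral LD50 52 mg/kg, which is ≤ 100 mg/kg, so it is Category TX (Toxic).
The calcium hypochlorite has available-oxygen content 5.6 % by mass, which is > 3 % by mass, so it is Category OX (Oxidizer).
Total Category TX: (three 717 g packs = 2.151 kg) + (three 758 g packs = 2.274 kg) = 4.425 kg.
That is within the Category TX rail limit of 5 kg.
Category OX quantity: two 1.08 kg packs = 2.16 kg.
2.16 kg ≤ 2.5 kg (rail limit, Category OX) — within limit.
The segregation rule (Category FG with Category FL) does not apply to Category TX with Category OX.
Every hazard category is within its rail limit and no segregation rule is violated.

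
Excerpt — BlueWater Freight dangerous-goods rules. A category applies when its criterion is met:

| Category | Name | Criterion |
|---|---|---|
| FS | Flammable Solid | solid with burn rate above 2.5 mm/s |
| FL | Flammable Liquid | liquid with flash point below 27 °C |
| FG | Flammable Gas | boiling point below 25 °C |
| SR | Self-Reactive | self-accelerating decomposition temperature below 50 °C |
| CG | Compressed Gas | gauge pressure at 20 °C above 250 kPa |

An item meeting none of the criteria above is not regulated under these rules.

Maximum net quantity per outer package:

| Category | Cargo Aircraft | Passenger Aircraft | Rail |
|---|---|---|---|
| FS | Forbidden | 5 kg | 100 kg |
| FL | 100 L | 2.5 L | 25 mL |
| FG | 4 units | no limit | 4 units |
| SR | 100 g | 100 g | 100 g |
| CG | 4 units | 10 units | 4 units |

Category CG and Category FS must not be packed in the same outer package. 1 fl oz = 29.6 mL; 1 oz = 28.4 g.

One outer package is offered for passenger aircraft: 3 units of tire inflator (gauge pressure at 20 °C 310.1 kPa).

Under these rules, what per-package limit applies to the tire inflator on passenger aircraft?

10 units

Tire inflator: gauge pressure at 20 °C 310.1 kPa > 250 kPa → Category CG (Compressed Gas).
The passenger aircraft limit for Category CG is 10 units.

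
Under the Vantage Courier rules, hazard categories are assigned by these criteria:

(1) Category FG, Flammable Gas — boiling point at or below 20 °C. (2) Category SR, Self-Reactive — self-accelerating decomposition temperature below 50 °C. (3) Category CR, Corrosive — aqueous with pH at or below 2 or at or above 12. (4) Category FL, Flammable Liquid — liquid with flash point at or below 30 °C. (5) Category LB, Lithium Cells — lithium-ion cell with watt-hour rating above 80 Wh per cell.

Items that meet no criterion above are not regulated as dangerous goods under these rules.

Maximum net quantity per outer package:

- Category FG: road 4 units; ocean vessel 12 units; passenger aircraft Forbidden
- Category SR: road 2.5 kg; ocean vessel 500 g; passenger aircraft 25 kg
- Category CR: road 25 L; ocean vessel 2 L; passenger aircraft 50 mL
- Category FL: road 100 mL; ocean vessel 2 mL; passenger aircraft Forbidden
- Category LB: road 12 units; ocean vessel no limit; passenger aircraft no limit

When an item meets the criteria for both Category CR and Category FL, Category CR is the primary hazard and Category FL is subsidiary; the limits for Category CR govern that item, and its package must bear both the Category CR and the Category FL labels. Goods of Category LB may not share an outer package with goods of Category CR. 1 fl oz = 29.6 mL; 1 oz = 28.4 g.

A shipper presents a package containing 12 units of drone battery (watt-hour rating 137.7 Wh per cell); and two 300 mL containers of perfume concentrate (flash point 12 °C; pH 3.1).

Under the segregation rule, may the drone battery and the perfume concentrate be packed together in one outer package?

Yes

With watt-hour rating 137.7 Wh per cell (> 80 Wh per cell), the drone battery falls in Category LB.
The perfume concentrate has flash point 12 °C, which is ≤ 30 °C, so it is Category FL (Flammable Liquid).
No segregation rule bars Category LB with Category FL.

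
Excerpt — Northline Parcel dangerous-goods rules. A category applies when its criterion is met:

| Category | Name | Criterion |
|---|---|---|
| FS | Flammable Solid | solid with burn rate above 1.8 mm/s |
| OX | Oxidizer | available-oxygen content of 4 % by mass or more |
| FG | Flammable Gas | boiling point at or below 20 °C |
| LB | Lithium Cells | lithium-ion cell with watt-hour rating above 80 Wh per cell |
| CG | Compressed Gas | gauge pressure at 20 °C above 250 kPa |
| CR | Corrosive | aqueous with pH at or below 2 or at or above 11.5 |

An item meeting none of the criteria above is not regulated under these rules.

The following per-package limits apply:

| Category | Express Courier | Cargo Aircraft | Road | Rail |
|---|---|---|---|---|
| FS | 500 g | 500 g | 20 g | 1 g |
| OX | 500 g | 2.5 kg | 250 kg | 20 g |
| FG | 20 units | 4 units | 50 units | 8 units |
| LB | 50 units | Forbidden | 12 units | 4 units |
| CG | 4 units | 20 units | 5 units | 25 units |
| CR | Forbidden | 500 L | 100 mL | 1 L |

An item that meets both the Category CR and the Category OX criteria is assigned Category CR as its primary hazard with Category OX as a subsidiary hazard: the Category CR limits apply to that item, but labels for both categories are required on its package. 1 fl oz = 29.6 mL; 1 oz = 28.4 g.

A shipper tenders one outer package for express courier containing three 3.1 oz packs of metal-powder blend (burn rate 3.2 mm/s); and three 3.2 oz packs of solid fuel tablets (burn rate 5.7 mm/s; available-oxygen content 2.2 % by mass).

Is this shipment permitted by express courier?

Burn rate 3.2 mm/s meets the Category FS criterion (Flammable Solid), so the metal-powder blend is Category FS.
With burn rate 5.7 mm/s (> 1.8 mm/s), the solid fuel tablets fall in Category FS.
Total Category FS: (three 3.1 oz packs = 264.12 g) + (three 3.2 oz packs = 272.64 g) = 536.76 g.
That exceeds the Category FS express courier limit of 500 g.

No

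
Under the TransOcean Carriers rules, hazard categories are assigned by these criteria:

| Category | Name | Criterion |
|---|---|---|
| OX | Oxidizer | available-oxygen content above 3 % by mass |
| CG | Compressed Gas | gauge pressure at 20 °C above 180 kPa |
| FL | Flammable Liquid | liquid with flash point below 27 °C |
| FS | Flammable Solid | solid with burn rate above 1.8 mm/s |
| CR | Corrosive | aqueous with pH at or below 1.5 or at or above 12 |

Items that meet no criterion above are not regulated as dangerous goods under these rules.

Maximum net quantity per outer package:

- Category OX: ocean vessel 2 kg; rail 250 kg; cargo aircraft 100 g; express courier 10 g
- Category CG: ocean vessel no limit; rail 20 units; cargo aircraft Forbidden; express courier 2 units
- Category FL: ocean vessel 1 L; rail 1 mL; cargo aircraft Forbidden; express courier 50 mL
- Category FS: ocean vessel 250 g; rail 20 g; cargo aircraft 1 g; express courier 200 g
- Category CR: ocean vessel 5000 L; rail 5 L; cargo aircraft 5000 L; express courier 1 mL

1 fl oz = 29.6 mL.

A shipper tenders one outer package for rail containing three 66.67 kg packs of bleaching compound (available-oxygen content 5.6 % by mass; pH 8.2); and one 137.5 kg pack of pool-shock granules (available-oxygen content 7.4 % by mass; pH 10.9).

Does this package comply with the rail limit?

The bleaching compound has available-oxygen content 5.6 % by mass, which is > 3 % by mass, so it is Category OX (Oxidizer).
The pool-shock granules have available-oxygen content 7.4 % by mass, which is > 3 % by mass, so they are Category OX (Oxidizer).
Category OX net quantity: (three 66.67 kg packs = 200.01 kg) + 137.5 kg = 337.51 kg.
337.51 kg exceeds the rail limit of 250 kg for Category OX.

No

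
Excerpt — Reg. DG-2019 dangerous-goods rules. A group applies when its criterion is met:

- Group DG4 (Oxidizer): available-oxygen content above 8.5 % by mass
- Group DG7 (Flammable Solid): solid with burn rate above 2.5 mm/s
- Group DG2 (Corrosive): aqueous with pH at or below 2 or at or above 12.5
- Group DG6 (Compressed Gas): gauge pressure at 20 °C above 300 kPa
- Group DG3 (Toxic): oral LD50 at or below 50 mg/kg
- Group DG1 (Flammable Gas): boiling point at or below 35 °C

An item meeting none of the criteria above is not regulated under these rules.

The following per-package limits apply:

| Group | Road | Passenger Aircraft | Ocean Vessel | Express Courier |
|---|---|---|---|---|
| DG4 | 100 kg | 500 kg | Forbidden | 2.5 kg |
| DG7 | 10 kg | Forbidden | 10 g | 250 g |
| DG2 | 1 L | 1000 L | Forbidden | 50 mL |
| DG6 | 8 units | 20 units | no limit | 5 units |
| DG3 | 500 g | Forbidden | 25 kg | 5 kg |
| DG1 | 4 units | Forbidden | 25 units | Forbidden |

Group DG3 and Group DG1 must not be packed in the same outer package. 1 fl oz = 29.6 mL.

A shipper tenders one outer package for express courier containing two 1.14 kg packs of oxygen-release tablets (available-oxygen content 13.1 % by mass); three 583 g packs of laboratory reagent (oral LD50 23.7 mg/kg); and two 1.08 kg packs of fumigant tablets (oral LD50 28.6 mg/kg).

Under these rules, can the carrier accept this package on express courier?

Yes

Oxygen-release tablets: available-oxygen content 13.1 % by mass > 8.5 % by mass → Group DG4 (Oxidizer).
Oral LD50 23.7 mg/kg meets the Group DG3 criterion (Toxic), so the laboratory reagent is Group DG3.
Fumigant tablets: oral LD50 28.6 mg/kg ≤ 50 mg/kg → Group DG3 (Toxic).
Total Group DG3: (three 583 g packs = 1.749 kg) + (two 1.08 kg packs = 2.16 kg) = 3.909 kg.
3.909 kg is within the express courier limit of 5 kg for Group DG3.
Group DG4 quantity: two 1.14 kg packs = 2.28 kg.
2.28 kg is within the express courier limit of 2.5 kg for Group DG4.
The segregation rule (Group DG3 with Group DG1) does not apply to Group DG3 with Group DG4.
Every hazard group is within its express courier limit and no segregation rule is violated.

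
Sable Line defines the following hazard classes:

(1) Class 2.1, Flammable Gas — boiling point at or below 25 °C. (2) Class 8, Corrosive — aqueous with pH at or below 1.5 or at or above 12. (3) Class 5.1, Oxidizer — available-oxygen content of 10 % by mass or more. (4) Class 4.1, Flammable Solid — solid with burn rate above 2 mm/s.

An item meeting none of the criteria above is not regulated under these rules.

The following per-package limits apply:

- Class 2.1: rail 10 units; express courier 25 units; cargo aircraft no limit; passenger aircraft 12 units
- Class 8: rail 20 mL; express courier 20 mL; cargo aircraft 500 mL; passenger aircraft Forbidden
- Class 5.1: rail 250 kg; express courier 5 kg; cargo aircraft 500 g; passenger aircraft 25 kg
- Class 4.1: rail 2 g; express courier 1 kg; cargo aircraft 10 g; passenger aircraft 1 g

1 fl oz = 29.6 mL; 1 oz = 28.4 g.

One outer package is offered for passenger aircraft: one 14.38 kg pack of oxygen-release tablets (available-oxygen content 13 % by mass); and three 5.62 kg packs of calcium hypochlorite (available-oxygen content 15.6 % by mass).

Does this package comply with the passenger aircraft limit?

No

Oxygen-release tablets: available-oxygen content 13 % by mass ≥ 10 % by mass → Class 5.1 (Oxidizer).
With available-oxygen content 15.6 % by mass (≥ 10 % by mass), the calcium hypochlorite falls in Class 5.1.
Class 5.1 net quantity: 14.38 kg + (three 5.62 kg packs = 16.86 kg) = 31.24 kg.
31.24 kg exceeds the passenger aircraft limit of 25 kg for Class 5.1.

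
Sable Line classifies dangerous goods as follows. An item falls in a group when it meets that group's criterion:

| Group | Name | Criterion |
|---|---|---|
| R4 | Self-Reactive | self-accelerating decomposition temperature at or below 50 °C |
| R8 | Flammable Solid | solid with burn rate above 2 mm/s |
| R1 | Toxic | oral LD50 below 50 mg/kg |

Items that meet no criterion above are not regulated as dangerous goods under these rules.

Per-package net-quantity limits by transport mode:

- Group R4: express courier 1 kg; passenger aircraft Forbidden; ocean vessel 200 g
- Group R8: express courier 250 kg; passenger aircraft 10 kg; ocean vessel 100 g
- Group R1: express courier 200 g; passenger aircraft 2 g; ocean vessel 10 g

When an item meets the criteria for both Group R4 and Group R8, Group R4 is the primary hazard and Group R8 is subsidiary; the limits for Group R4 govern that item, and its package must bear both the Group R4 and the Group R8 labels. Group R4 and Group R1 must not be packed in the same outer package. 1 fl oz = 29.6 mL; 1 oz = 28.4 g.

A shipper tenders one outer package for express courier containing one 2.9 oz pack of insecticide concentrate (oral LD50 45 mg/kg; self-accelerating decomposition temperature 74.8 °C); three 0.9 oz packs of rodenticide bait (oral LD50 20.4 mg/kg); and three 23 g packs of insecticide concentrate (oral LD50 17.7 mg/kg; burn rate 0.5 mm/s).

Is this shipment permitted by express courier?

Oral LD50 45 mg/kg meets the Group R1 criterion (Toxic), so the insecticide concentrate is Group R1.
With oral LD50 20.4 mg/kg (< 50 mg/kg), the rodenticide bait falls in Group R1.
With oral LD50 17.7 mg/kg (< 50 mg/kg), the insecticide concentrate falls in Group R1.
Group R1 net quantity: (one 2.9 oz pack = 82.36 g) + (three 0.9 oz packs = 76.68 g) + (three 23 g packs = 69 g) = 228.04 g.
228.04 g exceeds the express courier limit of 200 g for Group R1.

No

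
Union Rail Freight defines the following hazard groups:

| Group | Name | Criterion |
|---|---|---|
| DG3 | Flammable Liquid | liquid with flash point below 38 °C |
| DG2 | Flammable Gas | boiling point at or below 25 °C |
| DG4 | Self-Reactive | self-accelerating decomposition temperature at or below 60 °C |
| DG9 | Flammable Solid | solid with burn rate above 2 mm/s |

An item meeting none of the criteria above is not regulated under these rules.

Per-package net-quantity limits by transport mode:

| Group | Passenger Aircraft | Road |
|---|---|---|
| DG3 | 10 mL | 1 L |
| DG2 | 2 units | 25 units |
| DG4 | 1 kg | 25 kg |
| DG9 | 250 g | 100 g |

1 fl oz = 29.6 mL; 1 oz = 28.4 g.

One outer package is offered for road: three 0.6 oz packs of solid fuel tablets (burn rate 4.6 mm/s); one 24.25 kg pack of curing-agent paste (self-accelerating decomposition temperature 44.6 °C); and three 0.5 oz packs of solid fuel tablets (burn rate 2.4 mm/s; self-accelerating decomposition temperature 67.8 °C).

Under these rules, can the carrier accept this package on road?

Yes

With burn rate 4.6 mm/s (> 2 mm/s), the solid fuel tablets fall in Group DG9.
The curing-agent paste has self-accelerating decomposition temperature 44.6 °C, which is ≤ 60 °C, so it is Group DG4 (Self-Reactive).
With burn rate 2.4 mm/s (> 2 mm/s), the solid fuel tablets fall in Group DG9.
Total Group DG9: (three 0.6 oz packs = 51.12 g) + (three 0.5 oz packs = 42.6 g) = 93.72 g.
93.72 g is within the road limit of 100 g for Group DG9.
Group DG4 quantity: 24.25 kg.
24.25 kg ≤ 25 kg (road limit, Group DG4) — within limit.
Every hazard group is within its road limit and no segregation rule is violated.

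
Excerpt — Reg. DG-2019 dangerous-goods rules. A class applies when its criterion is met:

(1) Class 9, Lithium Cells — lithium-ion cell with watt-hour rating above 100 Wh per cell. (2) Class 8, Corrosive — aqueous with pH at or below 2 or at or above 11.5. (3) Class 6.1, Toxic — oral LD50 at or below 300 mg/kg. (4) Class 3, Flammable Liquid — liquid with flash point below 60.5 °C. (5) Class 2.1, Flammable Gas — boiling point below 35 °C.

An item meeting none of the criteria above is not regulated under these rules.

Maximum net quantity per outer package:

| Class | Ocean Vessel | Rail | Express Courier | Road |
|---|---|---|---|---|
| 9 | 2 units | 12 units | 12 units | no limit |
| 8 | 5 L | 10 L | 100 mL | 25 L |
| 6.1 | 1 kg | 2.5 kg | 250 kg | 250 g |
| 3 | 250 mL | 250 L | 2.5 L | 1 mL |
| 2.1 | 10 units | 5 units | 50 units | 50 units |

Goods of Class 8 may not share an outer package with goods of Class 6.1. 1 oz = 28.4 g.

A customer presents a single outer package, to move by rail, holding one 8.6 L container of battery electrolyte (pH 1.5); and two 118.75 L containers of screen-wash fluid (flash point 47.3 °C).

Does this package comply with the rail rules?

Battery electrolyte: pH 1.5 ≤ 2 → Class 8 (Corrosive).
The screen-wash fluid has flash point 47.3 °C, which is < 60.5 °C, so it is Class 3 (Flammable Liquid).
Class 8 quantity: 8.6 L.
8.6 L is within the rail limit of 10 L for Class 8.
Class 3 quantity: two 118.75 L containers = 237.5 L.
237.5 L is within the rail limit of 250 L for Class 3.
The segregation rule (Class 8 with Class 6.1) does not apply to Class 8 with Class 3.
Every hazard class is within its rail limit and no segregation rule is violated.

Yes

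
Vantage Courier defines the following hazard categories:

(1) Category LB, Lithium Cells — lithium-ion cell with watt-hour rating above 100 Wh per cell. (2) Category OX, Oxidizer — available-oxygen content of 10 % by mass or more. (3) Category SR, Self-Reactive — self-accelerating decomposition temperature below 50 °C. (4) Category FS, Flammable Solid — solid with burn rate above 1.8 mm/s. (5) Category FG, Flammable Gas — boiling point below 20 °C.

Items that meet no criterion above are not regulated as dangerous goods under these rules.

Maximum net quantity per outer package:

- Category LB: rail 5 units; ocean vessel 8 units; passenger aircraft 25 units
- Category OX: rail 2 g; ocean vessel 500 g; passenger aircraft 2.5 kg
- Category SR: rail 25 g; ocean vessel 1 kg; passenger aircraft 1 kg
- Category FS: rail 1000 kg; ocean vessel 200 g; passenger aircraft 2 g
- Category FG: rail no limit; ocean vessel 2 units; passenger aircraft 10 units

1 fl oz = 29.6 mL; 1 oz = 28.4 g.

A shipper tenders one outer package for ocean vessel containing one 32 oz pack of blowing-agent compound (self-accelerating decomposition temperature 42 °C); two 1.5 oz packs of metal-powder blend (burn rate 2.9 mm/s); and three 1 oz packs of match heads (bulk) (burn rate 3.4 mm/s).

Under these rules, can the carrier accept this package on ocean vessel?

Yes

The blowing-agent compound has self-accelerating decomposition temperature 42 °C, which is < 50 °C, so it is Category SR (Self-Reactive).
Metal-powder blend: burn rate 2.9 mm/s > 1.8 mm/s → Category FS (Flammable Solid).
The match heads (bulk) have burn rate 3.4 mm/s, which is > 1.8 mm/s, so they are Category FS (Flammable Solid).
Category FS net quantity: (two 1.5 oz packs = 85.2 g) + (three 1 oz packs = 85.2 g) = 170.4 g.
That is within the Category FS ocean vessel limit of 200 g.
Category SR quantity: one 32 oz pack = 908.8 g.
That is within the Category SR ocean vessel limit of 1 kg.
Every hazard category is within its ocean vessel limit and no segregation rule is violated.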